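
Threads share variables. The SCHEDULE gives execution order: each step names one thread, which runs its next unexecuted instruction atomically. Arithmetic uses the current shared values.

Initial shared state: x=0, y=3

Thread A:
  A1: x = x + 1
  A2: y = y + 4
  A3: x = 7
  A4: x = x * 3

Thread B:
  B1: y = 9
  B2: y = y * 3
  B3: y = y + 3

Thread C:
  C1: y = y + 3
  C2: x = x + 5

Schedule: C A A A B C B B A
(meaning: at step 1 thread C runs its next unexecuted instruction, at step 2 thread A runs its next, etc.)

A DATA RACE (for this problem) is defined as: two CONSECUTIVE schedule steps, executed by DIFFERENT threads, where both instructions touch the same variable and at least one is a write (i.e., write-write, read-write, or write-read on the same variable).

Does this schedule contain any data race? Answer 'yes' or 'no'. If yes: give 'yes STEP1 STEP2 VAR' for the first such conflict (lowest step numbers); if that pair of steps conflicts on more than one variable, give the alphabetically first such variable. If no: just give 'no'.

Steps 1,2: C(r=y,w=y) vs A(r=x,w=x). No conflict.
Steps 2,3: same thread (A). No race.
Steps 3,4: same thread (A). No race.
Steps 4,5: A(r=-,w=x) vs B(r=-,w=y). No conflict.
Steps 5,6: B(r=-,w=y) vs C(r=x,w=x). No conflict.
Steps 6,7: C(r=x,w=x) vs B(r=y,w=y). No conflict.
Steps 7,8: same thread (B). No race.
Steps 8,9: B(r=y,w=y) vs A(r=x,w=x). No conflict.

Answer: no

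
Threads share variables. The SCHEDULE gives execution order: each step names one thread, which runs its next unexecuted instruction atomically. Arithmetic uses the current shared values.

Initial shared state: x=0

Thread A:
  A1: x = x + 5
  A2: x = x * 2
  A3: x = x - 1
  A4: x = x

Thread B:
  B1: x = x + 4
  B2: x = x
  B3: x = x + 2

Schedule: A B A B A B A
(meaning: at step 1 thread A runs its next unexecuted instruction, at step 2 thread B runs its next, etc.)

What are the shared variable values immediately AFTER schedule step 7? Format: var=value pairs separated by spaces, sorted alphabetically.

Step 1: thread A executes A1 (x = x + 5). Shared: x=5. PCs: A@1 B@0
Step 2: thread B executes B1 (x = x + 4). Shared: x=9. PCs: A@1 B@1
Step 3: thread A executes A2 (x = x * 2). Shared: x=18. PCs: A@2 B@1
Step 4: thread B executes B2 (x = x). Shared: x=18. PCs: A@2 B@2
Step 5: thread A executes A3 (x = x - 1). Shared: x=17. PCs: A@3 B@2
Step 6: thread B executes B3 (x = x + 2). Shared: x=19. PCs: A@3 B@3
Step 7: thread A executes A4 (x = x). Shared: x=19. PCs: A@4 B@3

Answer: x=19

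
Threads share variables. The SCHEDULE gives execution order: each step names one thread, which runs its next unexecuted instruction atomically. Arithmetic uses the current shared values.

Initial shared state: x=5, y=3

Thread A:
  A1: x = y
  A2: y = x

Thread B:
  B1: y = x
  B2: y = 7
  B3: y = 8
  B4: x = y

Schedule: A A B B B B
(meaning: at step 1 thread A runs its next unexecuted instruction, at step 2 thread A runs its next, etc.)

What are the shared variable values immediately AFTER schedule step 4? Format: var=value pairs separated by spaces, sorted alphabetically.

Answer: x=3 y=7

Derivation:
Step 1: thread A executes A1 (x = y). Shared: x=3 y=3. PCs: A@1 B@0
Step 2: thread A executes A2 (y = x). Shared: x=3 y=3. PCs: A@2 B@0
Step 3: thread B executes B1 (y = x). Shared: x=3 y=3. PCs: A@2 B@1
Step 4: thread B executes B2 (y = 7). Shared: x=3 y=7. PCs: A@2 B@2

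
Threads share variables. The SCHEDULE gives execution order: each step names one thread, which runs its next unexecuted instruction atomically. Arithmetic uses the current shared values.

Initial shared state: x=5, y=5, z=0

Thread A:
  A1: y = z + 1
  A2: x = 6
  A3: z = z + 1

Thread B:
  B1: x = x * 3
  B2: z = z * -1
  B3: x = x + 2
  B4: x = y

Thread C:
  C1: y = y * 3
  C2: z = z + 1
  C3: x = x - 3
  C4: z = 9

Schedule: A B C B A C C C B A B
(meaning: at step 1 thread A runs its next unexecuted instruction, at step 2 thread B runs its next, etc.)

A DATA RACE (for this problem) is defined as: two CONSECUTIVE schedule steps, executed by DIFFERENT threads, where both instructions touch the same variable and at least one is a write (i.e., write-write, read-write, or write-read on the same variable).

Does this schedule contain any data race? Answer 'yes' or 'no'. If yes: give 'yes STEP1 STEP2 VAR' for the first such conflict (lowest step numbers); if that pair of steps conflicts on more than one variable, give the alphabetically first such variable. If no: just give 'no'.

Answer: no

Derivation:
Steps 1,2: A(r=z,w=y) vs B(r=x,w=x). No conflict.
Steps 2,3: B(r=x,w=x) vs C(r=y,w=y). No conflict.
Steps 3,4: C(r=y,w=y) vs B(r=z,w=z). No conflict.
Steps 4,5: B(r=z,w=z) vs A(r=-,w=x). No conflict.
Steps 5,6: A(r=-,w=x) vs C(r=z,w=z). No conflict.
Steps 6,7: same thread (C). No race.
Steps 7,8: same thread (C). No race.
Steps 8,9: C(r=-,w=z) vs B(r=x,w=x). No conflict.
Steps 9,10: B(r=x,w=x) vs A(r=z,w=z). No conflict.
Steps 10,11: A(r=z,w=z) vs B(r=y,w=x). No conflict.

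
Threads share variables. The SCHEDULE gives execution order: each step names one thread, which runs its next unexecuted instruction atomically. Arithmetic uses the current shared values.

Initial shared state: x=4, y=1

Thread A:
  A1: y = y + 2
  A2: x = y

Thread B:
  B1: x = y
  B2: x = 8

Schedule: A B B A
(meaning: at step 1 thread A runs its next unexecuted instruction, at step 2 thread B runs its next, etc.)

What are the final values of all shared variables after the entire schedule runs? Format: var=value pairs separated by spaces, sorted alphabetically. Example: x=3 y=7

Answer: x=3 y=3

Derivation:
Step 1: thread A executes A1 (y = y + 2). Shared: x=4 y=3. PCs: A@1 B@0
Step 2: thread B executes B1 (x = y). Shared: x=3 y=3. PCs: A@1 B@1
Step 3: thread B executes B2 (x = 8). Shared: x=8 y=3. PCs: A@1 B@2
Step 4: thread A executes A2 (x = y). Shared: x=3 y=3. PCs: A@2 B@2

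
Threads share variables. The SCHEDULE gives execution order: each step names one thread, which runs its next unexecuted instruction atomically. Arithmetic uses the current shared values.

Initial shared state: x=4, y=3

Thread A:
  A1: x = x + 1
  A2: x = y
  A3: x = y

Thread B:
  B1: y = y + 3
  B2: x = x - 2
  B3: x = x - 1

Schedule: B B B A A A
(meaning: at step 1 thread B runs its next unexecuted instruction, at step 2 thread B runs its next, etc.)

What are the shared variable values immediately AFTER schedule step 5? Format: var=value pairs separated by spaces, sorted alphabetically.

Step 1: thread B executes B1 (y = y + 3). Shared: x=4 y=6. PCs: A@0 B@1
Step 2: thread B executes B2 (x = x - 2). Shared: x=2 y=6. PCs: A@0 B@2
Step 3: thread B executes B3 (x = x - 1). Shared: x=1 y=6. PCs: A@0 B@3
Step 4: thread A executes A1 (x = x + 1). Shared: x=2 y=6. PCs: A@1 B@3
Step 5: thread A executes A2 (x = y). Shared: x=6 y=6. PCs: A@2 B@3

Answer: x=6 y=6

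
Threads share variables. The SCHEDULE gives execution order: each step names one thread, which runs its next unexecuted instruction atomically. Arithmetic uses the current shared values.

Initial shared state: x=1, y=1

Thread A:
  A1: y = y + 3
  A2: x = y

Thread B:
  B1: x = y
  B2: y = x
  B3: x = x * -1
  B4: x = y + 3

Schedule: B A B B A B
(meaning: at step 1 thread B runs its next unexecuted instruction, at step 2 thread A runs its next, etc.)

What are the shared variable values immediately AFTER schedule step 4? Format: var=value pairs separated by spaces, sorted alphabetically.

Step 1: thread B executes B1 (x = y). Shared: x=1 y=1. PCs: A@0 B@1
Step 2: thread A executes A1 (y = y + 3). Shared: x=1 y=4. PCs: A@1 B@1
Step 3: thread B executes B2 (y = x). Shared: x=1 y=1. PCs: A@1 B@2
Step 4: thread B executes B3 (x = x * -1). Shared: x=-1 y=1. PCs: A@1 B@3

Answer: x=-1 y=1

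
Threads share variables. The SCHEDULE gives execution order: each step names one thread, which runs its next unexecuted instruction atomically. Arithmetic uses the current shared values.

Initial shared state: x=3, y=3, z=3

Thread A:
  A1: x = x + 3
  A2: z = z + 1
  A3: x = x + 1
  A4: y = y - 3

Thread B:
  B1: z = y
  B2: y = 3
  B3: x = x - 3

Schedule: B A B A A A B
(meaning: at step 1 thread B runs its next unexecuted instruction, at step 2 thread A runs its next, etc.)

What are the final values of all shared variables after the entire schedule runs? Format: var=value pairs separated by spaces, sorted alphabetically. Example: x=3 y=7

Step 1: thread B executes B1 (z = y). Shared: x=3 y=3 z=3. PCs: A@0 B@1
Step 2: thread A executes A1 (x = x + 3). Shared: x=6 y=3 z=3. PCs: A@1 B@1
Step 3: thread B executes B2 (y = 3). Shared: x=6 y=3 z=3. PCs: A@1 B@2
Step 4: thread A executes A2 (z = z + 1). Shared: x=6 y=3 z=4. PCs: A@2 B@2
Step 5: thread A executes A3 (x = x + 1). Shared: x=7 y=3 z=4. PCs: A@3 B@2
Step 6: thread A executes A4 (y = y - 3). Shared: x=7 y=0 z=4. PCs: A@4 B@2
Step 7: thread B executes B3 (x = x - 3). Shared: x=4 y=0 z=4. PCs: A@4 B@3

Answer: x=4 y=0 z=4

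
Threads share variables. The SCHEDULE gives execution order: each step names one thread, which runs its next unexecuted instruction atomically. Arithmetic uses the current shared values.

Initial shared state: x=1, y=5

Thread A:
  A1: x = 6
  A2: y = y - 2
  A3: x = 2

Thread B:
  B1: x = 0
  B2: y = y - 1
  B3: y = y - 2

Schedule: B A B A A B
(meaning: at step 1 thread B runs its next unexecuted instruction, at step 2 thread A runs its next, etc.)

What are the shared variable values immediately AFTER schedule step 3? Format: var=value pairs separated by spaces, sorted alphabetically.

Step 1: thread B executes B1 (x = 0). Shared: x=0 y=5. PCs: A@0 B@1
Step 2: thread A executes A1 (x = 6). Shared: x=6 y=5. PCs: A@1 B@1
Step 3: thread B executes B2 (y = y - 1). Shared: x=6 y=4. PCs: A@1 B@2

Answer: x=6 y=4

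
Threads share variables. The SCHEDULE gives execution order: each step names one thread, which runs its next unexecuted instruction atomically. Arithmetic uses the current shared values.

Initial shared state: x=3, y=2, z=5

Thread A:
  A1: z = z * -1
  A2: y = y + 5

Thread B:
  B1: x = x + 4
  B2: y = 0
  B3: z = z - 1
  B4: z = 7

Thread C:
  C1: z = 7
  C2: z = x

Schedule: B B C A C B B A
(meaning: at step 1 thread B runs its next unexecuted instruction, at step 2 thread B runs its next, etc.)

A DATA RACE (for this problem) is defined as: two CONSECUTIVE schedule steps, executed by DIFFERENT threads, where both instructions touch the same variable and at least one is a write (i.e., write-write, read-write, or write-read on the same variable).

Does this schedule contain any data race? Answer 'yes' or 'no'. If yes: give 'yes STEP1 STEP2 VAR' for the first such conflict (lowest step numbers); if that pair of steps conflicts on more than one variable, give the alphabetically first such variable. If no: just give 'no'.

Steps 1,2: same thread (B). No race.
Steps 2,3: B(r=-,w=y) vs C(r=-,w=z). No conflict.
Steps 3,4: C(z = 7) vs A(z = z * -1). RACE on z (W-W).
Steps 4,5: A(z = z * -1) vs C(z = x). RACE on z (W-W).
Steps 5,6: C(z = x) vs B(z = z - 1). RACE on z (W-W).
Steps 6,7: same thread (B). No race.
Steps 7,8: B(r=-,w=z) vs A(r=y,w=y). No conflict.
First conflict at steps 3,4.

Answer: yes 3 4 z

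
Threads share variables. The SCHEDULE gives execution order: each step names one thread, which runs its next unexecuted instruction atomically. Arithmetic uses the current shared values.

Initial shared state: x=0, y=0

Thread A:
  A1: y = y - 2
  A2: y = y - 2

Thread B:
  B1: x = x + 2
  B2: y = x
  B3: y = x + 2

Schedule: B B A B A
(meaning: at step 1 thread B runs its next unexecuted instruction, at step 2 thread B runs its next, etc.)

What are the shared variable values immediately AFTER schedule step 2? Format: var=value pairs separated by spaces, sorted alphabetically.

Step 1: thread B executes B1 (x = x + 2). Shared: x=2 y=0. PCs: A@0 B@1
Step 2: thread B executes B2 (y = x). Shared: x=2 y=2. PCs: A@0 B@2

Answer: x=2 y=2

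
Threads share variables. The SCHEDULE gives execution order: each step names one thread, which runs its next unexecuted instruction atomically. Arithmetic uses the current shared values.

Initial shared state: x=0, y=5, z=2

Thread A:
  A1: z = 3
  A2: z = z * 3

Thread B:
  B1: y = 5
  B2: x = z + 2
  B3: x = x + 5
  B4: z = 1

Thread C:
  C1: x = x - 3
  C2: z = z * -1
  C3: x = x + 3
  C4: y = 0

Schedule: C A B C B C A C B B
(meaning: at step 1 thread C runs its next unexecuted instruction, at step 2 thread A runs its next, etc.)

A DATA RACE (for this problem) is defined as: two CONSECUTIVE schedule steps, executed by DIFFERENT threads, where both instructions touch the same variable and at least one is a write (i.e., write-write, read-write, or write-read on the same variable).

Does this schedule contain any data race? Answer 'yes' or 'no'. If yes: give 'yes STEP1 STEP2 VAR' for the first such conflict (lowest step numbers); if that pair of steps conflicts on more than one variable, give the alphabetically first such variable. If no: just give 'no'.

Steps 1,2: C(r=x,w=x) vs A(r=-,w=z). No conflict.
Steps 2,3: A(r=-,w=z) vs B(r=-,w=y). No conflict.
Steps 3,4: B(r=-,w=y) vs C(r=z,w=z). No conflict.
Steps 4,5: C(z = z * -1) vs B(x = z + 2). RACE on z (W-R).
Steps 5,6: B(x = z + 2) vs C(x = x + 3). RACE on x (W-W).
Steps 6,7: C(r=x,w=x) vs A(r=z,w=z). No conflict.
Steps 7,8: A(r=z,w=z) vs C(r=-,w=y). No conflict.
Steps 8,9: C(r=-,w=y) vs B(r=x,w=x). No conflict.
Steps 9,10: same thread (B). No race.
First conflict at steps 4,5.

Answer: yes 4 5 z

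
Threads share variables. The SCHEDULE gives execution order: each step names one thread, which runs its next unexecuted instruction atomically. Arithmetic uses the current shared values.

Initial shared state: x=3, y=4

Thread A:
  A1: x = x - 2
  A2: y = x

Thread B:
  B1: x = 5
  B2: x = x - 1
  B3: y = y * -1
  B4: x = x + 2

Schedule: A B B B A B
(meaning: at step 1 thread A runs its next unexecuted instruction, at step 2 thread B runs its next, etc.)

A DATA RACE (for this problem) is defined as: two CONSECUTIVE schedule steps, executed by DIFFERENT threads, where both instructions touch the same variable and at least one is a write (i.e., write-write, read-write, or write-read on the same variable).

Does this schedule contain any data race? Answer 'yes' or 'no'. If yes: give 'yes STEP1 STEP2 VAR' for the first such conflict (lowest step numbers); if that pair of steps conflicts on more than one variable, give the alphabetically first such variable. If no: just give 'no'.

Answer: yes 1 2 x

Derivation:
Steps 1,2: A(x = x - 2) vs B(x = 5). RACE on x (W-W).
Steps 2,3: same thread (B). No race.
Steps 3,4: same thread (B). No race.
Steps 4,5: B(y = y * -1) vs A(y = x). RACE on y (W-W).
Steps 5,6: A(y = x) vs B(x = x + 2). RACE on x (R-W).
First conflict at steps 1,2.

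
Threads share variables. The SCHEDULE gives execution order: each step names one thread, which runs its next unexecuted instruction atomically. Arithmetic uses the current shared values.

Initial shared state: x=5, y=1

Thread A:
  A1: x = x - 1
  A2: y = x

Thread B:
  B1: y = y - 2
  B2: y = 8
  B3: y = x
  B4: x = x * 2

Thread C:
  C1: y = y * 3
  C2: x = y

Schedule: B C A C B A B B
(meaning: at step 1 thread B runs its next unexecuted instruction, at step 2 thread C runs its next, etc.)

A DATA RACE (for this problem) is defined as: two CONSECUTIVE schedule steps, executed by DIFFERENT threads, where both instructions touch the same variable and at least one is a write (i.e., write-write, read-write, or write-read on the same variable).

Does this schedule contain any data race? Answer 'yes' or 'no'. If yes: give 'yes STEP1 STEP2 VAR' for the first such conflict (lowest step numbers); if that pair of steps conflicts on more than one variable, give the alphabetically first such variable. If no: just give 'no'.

Steps 1,2: B(y = y - 2) vs C(y = y * 3). RACE on y (W-W).
Steps 2,3: C(r=y,w=y) vs A(r=x,w=x). No conflict.
Steps 3,4: A(x = x - 1) vs C(x = y). RACE on x (W-W).
Steps 4,5: C(x = y) vs B(y = 8). RACE on y (R-W).
Steps 5,6: B(y = 8) vs A(y = x). RACE on y (W-W).
Steps 6,7: A(y = x) vs B(y = x). RACE on y (W-W).
Steps 7,8: same thread (B). No race.
First conflict at steps 1,2.

Answer: yes 1 2 y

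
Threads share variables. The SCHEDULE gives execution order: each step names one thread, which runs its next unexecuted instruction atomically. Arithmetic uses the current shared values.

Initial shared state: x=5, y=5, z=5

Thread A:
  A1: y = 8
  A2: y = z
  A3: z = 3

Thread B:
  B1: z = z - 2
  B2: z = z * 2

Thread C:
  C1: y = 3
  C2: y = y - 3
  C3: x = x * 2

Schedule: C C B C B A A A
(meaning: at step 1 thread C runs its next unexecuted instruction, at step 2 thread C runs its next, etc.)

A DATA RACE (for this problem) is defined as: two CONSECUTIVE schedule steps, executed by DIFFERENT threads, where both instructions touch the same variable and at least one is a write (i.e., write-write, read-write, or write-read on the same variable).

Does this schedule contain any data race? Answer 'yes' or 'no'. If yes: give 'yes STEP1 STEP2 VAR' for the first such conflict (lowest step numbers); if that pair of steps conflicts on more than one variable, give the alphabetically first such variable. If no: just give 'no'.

Steps 1,2: same thread (C). No race.
Steps 2,3: C(r=y,w=y) vs B(r=z,w=z). No conflict.
Steps 3,4: B(r=z,w=z) vs C(r=x,w=x). No conflict.
Steps 4,5: C(r=x,w=x) vs B(r=z,w=z). No conflict.
Steps 5,6: B(r=z,w=z) vs A(r=-,w=y). No conflict.
Steps 6,7: same thread (A). No race.
Steps 7,8: same thread (A). No race.

Answer: no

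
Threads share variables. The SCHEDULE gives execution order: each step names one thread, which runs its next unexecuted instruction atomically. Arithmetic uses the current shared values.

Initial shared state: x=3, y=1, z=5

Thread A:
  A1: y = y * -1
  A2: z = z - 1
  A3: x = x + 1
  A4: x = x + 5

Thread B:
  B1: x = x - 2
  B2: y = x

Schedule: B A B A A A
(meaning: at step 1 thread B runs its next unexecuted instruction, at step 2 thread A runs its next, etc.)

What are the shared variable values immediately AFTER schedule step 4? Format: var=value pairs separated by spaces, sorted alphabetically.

Answer: x=1 y=1 z=4

Derivation:
Step 1: thread B executes B1 (x = x - 2). Shared: x=1 y=1 z=5. PCs: A@0 B@1
Step 2: thread A executes A1 (y = y * -1). Shared: x=1 y=-1 z=5. PCs: A@1 B@1
Step 3: thread B executes B2 (y = x). Shared: x=1 y=1 z=5. PCs: A@1 B@2
Step 4: thread A executes A2 (z = z - 1). Shared: x=1 y=1 z=4. PCs: A@2 B@2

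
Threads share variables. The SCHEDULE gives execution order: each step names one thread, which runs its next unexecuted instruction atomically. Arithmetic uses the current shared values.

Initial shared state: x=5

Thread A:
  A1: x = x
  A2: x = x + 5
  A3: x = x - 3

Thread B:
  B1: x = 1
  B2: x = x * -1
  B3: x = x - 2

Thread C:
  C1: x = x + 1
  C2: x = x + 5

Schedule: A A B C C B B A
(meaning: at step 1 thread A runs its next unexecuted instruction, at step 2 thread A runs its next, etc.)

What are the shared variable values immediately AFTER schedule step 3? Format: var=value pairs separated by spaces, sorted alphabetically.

Answer: x=1

Derivation:
Step 1: thread A executes A1 (x = x). Shared: x=5. PCs: A@1 B@0 C@0
Step 2: thread A executes A2 (x = x + 5). Shared: x=10. PCs: A@2 B@0 C@0
Step 3: thread B executes B1 (x = 1). Shared: x=1. PCs: A@2 B@1 C@0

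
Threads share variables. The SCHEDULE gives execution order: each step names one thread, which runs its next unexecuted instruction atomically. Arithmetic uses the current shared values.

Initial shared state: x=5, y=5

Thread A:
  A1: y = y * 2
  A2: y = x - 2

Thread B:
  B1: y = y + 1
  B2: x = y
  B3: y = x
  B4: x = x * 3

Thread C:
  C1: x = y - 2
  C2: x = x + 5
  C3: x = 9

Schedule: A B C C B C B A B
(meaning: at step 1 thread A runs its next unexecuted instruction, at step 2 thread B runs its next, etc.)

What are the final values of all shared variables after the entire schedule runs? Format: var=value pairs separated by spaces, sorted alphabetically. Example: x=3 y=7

Step 1: thread A executes A1 (y = y * 2). Shared: x=5 y=10. PCs: A@1 B@0 C@0
Step 2: thread B executes B1 (y = y + 1). Shared: x=5 y=11. PCs: A@1 B@1 C@0
Step 3: thread C executes C1 (x = y - 2). Shared: x=9 y=11. PCs: A@1 B@1 C@1
Step 4: thread C executes C2 (x = x + 5). Shared: x=14 y=11. PCs: A@1 B@1 C@2
Step 5: thread B executes B2 (x = y). Shared: x=11 y=11. PCs: A@1 B@2 C@2
Step 6: thread C executes C3 (x = 9). Shared: x=9 y=11. PCs: A@1 B@2 C@3
Step 7: thread B executes B3 (y = x). Shared: x=9 y=9. PCs: A@1 B@3 C@3
Step 8: thread A executes A2 (y = x - 2). Shared: x=9 y=7. PCs: A@2 B@3 C@3
Step 9: thread B executes B4 (x = x * 3). Shared: x=27 y=7. PCs: A@2 B@4 C@3

Answer: x=27 y=7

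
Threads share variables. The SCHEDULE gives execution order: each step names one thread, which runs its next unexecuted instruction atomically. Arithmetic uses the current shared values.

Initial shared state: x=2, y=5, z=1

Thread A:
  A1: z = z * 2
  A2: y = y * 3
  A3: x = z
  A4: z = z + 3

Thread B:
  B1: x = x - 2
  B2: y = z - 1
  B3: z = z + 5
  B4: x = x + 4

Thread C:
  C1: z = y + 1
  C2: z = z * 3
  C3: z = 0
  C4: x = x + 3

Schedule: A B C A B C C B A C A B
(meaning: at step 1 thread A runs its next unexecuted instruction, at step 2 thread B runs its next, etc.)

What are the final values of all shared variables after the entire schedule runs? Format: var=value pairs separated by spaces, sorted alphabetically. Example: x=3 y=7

Answer: x=12 y=5 z=8

Derivation:
Step 1: thread A executes A1 (z = z * 2). Shared: x=2 y=5 z=2. PCs: A@1 B@0 C@0
Step 2: thread B executes B1 (x = x - 2). Shared: x=0 y=5 z=2. PCs: A@1 B@1 C@0
Step 3: thread C executes C1 (z = y + 1). Shared: x=0 y=5 z=6. PCs: A@1 B@1 C@1
Step 4: thread A executes A2 (y = y * 3). Shared: x=0 y=15 z=6. PCs: A@2 B@1 C@1
Step 5: thread B executes B2 (y = z - 1). Shared: x=0 y=5 z=6. PCs: A@2 B@2 C@1
Step 6: thread C executes C2 (z = z * 3). Shared: x=0 y=5 z=18. PCs: A@2 B@2 C@2
Step 7: thread C executes C3 (z = 0). Shared: x=0 y=5 z=0. PCs: A@2 B@2 C@3
Step 8: thread B executes B3 (z = z + 5). Shared: x=0 y=5 z=5. PCs: A@2 B@3 C@3
Step 9: thread A executes A3 (x = z). Shared: x=5 y=5 z=5. PCs: A@3 B@3 C@3
Step 10: thread C executes C4 (x = x + 3). Shared: x=8 y=5 z=5. PCs: A@3 B@3 C@4
Step 11: thread A executes A4 (z = z + 3). Shared: x=8 y=5 z=8. PCs: A@4 B@3 C@4
Step 12: thread B executes B4 (x = x + 4). Shared: x=12 y=5 z=8. PCs: A@4 B@4 C@4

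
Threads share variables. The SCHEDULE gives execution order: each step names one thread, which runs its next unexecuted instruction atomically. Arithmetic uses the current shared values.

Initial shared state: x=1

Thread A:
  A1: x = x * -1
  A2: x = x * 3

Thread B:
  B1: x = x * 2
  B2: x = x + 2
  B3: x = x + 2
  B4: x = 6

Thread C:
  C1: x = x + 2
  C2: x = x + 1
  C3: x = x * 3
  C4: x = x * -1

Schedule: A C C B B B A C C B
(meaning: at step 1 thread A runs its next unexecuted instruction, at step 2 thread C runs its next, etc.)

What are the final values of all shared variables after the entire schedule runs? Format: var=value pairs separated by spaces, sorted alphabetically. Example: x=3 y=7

Step 1: thread A executes A1 (x = x * -1). Shared: x=-1. PCs: A@1 B@0 C@0
Step 2: thread C executes C1 (x = x + 2). Shared: x=1. PCs: A@1 B@0 C@1
Step 3: thread C executes C2 (x = x + 1). Shared: x=2. PCs: A@1 B@0 C@2
Step 4: thread B executes B1 (x = x * 2). Shared: x=4. PCs: A@1 B@1 C@2
Step 5: thread B executes B2 (x = x + 2). Shared: x=6. PCs: A@1 B@2 C@2
Step 6: thread B executes B3 (x = x + 2). Shared: x=8. PCs: A@1 B@3 C@2
Step 7: thread A executes A2 (x = x * 3). Shared: x=24. PCs: A@2 B@3 C@2
Step 8: thread C executes C3 (x = x * 3). Shared: x=72. PCs: A@2 B@3 C@3
Step 9: thread C executes C4 (x = x * -1). Shared: x=-72. PCs: A@2 B@3 C@4
Step 10: thread B executes B4 (x = 6). Shared: x=6. PCs: A@2 B@4 C@4

Answer: x=6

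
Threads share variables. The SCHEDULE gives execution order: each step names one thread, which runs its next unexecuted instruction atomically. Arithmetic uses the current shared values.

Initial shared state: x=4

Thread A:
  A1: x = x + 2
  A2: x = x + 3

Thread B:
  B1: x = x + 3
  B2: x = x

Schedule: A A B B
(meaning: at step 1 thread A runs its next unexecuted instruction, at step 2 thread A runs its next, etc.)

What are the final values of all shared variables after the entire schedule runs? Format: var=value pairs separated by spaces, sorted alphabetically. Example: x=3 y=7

Answer: x=12

Derivation:
Step 1: thread A executes A1 (x = x + 2). Shared: x=6. PCs: A@1 B@0
Step 2: thread A executes A2 (x = x + 3). Shared: x=9. PCs: A@2 B@0
Step 3: thread B executes B1 (x = x + 3). Shared: x=12. PCs: A@2 B@1
Step 4: thread B executes B2 (x = x). Shared: x=12. PCs: A@2 B@2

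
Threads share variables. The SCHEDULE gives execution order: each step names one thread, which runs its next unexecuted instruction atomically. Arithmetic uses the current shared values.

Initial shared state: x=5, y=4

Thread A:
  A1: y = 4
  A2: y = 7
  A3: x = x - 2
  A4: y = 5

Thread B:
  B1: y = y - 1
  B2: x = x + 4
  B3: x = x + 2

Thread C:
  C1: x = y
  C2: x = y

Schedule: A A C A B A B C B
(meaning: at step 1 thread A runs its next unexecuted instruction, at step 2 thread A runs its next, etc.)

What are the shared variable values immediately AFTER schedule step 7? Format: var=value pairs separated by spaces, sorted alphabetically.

Step 1: thread A executes A1 (y = 4). Shared: x=5 y=4. PCs: A@1 B@0 C@0
Step 2: thread A executes A2 (y = 7). Shared: x=5 y=7. PCs: A@2 B@0 C@0
Step 3: thread C executes C1 (x = y). Shared: x=7 y=7. PCs: A@2 B@0 C@1
Step 4: thread A executes A3 (x = x - 2). Shared: x=5 y=7. PCs: A@3 B@0 C@1
Step 5: thread B executes B1 (y = y - 1). Shared: x=5 y=6. PCs: A@3 B@1 C@1
Step 6: thread A executes A4 (y = 5). Shared: x=5 y=5. PCs: A@4 B@1 C@1
Step 7: thread B executes B2 (x = x + 4). Shared: x=9 y=5. PCs: A@4 B@2 C@1

Answer: x=9 y=5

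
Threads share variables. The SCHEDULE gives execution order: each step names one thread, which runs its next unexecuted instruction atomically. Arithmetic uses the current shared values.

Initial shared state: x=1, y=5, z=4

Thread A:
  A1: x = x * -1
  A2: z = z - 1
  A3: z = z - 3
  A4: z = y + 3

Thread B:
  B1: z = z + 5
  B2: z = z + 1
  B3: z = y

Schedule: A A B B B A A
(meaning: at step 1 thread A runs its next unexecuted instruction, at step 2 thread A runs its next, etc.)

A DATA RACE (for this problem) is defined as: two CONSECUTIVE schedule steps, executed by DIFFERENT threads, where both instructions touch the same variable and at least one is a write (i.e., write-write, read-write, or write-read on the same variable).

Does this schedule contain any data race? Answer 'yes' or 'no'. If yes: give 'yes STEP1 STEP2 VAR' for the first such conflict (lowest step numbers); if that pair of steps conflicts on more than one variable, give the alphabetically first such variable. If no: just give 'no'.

Steps 1,2: same thread (A). No race.
Steps 2,3: A(z = z - 1) vs B(z = z + 5). RACE on z (W-W).
Steps 3,4: same thread (B). No race.
Steps 4,5: same thread (B). No race.
Steps 5,6: B(z = y) vs A(z = z - 3). RACE on z (W-W).
Steps 6,7: same thread (A). No race.
First conflict at steps 2,3.

Answer: yes 2 3 z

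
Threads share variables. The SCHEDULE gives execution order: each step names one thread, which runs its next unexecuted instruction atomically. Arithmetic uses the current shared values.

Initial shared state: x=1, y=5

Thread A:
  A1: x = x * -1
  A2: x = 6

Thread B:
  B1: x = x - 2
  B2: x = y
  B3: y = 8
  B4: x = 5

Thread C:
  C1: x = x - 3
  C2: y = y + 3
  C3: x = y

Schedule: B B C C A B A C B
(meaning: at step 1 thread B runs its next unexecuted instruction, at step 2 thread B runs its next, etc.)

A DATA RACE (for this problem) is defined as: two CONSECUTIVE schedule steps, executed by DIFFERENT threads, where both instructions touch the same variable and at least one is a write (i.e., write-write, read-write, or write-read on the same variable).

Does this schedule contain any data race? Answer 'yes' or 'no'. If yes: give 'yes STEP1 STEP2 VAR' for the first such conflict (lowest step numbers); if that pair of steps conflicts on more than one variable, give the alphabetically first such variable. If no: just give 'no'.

Steps 1,2: same thread (B). No race.
Steps 2,3: B(x = y) vs C(x = x - 3). RACE on x (W-W).
Steps 3,4: same thread (C). No race.
Steps 4,5: C(r=y,w=y) vs A(r=x,w=x). No conflict.
Steps 5,6: A(r=x,w=x) vs B(r=-,w=y). No conflict.
Steps 6,7: B(r=-,w=y) vs A(r=-,w=x). No conflict.
Steps 7,8: A(x = 6) vs C(x = y). RACE on x (W-W).
Steps 8,9: C(x = y) vs B(x = 5). RACE on x (W-W).
First conflict at steps 2,3.

Answer: yes 2 3 x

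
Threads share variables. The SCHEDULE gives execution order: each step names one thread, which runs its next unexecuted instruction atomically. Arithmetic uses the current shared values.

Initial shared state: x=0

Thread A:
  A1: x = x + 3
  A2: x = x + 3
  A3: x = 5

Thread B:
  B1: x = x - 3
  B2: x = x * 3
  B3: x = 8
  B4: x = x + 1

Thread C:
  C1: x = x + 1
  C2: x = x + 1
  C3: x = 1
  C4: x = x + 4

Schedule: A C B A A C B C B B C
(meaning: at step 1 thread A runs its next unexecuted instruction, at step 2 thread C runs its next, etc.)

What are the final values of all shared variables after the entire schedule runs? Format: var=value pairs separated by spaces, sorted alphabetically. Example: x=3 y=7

Step 1: thread A executes A1 (x = x + 3). Shared: x=3. PCs: A@1 B@0 C@0
Step 2: thread C executes C1 (x = x + 1). Shared: x=4. PCs: A@1 B@0 C@1
Step 3: thread B executes B1 (x = x - 3). Shared: x=1. PCs: A@1 B@1 C@1
Step 4: thread A executes A2 (x = x + 3). Shared: x=4. PCs: A@2 B@1 C@1
Step 5: thread A executes A3 (x = 5). Shared: x=5. PCs: A@3 B@1 C@1
Step 6: thread C executes C2 (x = x + 1). Shared: x=6. PCs: A@3 B@1 C@2
Step 7: thread B executes B2 (x = x * 3). Shared: x=18. PCs: A@3 B@2 C@2
Step 8: thread C executes C3 (x = 1). Shared: x=1. PCs: A@3 B@2 C@3
Step 9: thread B executes B3 (x = 8). Shared: x=8. PCs: A@3 B@3 C@3
Step 10: thread B executes B4 (x = x + 1). Shared: x=9. PCs: A@3 B@4 C@3
Step 11: thread C executes C4 (x = x + 4). Shared: x=13. PCs: A@3 B@4 C@4

Answer: x=13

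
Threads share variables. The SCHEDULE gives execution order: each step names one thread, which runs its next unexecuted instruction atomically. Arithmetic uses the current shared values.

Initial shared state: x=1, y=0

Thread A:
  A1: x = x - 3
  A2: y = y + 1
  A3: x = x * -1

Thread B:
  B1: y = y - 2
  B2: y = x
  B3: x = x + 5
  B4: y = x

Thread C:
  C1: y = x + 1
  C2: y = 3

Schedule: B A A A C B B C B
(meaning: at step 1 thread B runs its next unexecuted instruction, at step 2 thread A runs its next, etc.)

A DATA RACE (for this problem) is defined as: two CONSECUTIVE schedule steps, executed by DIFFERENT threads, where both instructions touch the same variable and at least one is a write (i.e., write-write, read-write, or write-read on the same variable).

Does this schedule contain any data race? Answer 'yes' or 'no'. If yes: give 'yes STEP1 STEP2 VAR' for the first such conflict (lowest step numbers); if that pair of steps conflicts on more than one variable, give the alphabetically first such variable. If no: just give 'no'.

Answer: yes 4 5 x

Derivation:
Steps 1,2: B(r=y,w=y) vs A(r=x,w=x). No conflict.
Steps 2,3: same thread (A). No race.
Steps 3,4: same thread (A). No race.
Steps 4,5: A(x = x * -1) vs C(y = x + 1). RACE on x (W-R).
Steps 5,6: C(y = x + 1) vs B(y = x). RACE on y (W-W).
Steps 6,7: same thread (B). No race.
Steps 7,8: B(r=x,w=x) vs C(r=-,w=y). No conflict.
Steps 8,9: C(y = 3) vs B(y = x). RACE on y (W-W).
First conflict at steps 4,5.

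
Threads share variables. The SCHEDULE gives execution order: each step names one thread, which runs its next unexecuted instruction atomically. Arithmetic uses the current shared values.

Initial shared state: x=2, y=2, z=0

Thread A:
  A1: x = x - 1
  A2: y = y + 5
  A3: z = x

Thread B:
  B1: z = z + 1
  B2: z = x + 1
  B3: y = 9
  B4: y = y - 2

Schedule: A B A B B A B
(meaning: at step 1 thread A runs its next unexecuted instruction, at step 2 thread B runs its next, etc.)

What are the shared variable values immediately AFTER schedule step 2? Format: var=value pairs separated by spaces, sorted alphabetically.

Answer: x=1 y=2 z=1

Derivation:
Step 1: thread A executes A1 (x = x - 1). Shared: x=1 y=2 z=0. PCs: A@1 B@0
Step 2: thread B executes B1 (z = z + 1). Shared: x=1 y=2 z=1. PCs: A@1 B@1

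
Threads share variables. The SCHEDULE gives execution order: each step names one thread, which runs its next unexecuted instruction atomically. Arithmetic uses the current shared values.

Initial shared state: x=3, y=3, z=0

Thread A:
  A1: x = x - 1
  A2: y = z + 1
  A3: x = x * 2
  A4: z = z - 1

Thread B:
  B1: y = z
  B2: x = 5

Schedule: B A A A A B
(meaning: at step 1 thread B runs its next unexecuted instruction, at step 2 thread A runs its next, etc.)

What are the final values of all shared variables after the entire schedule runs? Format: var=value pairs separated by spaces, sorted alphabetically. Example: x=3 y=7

Step 1: thread B executes B1 (y = z). Shared: x=3 y=0 z=0. PCs: A@0 B@1
Step 2: thread A executes A1 (x = x - 1). Shared: x=2 y=0 z=0. PCs: A@1 B@1
Step 3: thread A executes A2 (y = z + 1). Shared: x=2 y=1 z=0. PCs: A@2 B@1
Step 4: thread A executes A3 (x = x * 2). Shared: x=4 y=1 z=0. PCs: A@3 B@1
Step 5: thread A executes A4 (z = z - 1). Shared: x=4 y=1 z=-1. PCs: A@4 B@1
Step 6: thread B executes B2 (x = 5). Shared: x=5 y=1 z=-1. PCs: A@4 B@2

Answer: x=5 y=1 z=-1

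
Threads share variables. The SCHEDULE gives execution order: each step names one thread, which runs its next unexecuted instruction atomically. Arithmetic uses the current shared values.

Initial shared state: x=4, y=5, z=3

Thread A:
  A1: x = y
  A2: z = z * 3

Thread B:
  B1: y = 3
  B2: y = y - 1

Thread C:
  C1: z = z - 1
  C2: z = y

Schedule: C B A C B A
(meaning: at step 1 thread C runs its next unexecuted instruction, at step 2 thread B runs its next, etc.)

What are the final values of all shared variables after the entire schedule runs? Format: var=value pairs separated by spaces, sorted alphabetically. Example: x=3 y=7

Step 1: thread C executes C1 (z = z - 1). Shared: x=4 y=5 z=2. PCs: A@0 B@0 C@1
Step 2: thread B executes B1 (y = 3). Shared: x=4 y=3 z=2. PCs: A@0 B@1 C@1
Step 3: thread A executes A1 (x = y). Shared: x=3 y=3 z=2. PCs: A@1 B@1 C@1
Step 4: thread C executes C2 (z = y). Shared: x=3 y=3 z=3. PCs: A@1 B@1 C@2
Step 5: thread B executes B2 (y = y - 1). Shared: x=3 y=2 z=3. PCs: A@1 B@2 C@2
Step 6: thread A executes A2 (z = z * 3). Shared: x=3 y=2 z=9. PCs: A@2 B@2 C@2

Answer: x=3 y=2 z=9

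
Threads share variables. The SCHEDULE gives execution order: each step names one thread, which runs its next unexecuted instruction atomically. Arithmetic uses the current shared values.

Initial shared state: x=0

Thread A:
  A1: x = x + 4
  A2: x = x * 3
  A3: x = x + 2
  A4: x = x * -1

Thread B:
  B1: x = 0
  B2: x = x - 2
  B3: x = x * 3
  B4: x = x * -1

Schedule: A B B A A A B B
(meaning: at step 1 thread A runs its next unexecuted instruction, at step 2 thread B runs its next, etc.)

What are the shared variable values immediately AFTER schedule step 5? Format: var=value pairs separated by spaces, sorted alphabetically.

Step 1: thread A executes A1 (x = x + 4). Shared: x=4. PCs: A@1 B@0
Step 2: thread B executes B1 (x = 0). Shared: x=0. PCs: A@1 B@1
Step 3: thread B executes B2 (x = x - 2). Shared: x=-2. PCs: A@1 B@2
Step 4: thread A executes A2 (x = x * 3). Shared: x=-6. PCs: A@2 B@2
Step 5: thread A executes A3 (x = x + 2). Shared: x=-4. PCs: A@3 B@2

Answer: x=-4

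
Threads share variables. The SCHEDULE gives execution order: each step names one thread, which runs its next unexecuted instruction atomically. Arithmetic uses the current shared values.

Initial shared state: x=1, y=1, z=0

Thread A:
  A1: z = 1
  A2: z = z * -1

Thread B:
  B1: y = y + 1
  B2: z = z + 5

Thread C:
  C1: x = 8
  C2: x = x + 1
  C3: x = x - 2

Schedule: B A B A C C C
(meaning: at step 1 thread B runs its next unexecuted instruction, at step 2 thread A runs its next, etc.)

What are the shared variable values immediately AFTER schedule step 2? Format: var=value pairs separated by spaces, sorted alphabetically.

Answer: x=1 y=2 z=1

Derivation:
Step 1: thread B executes B1 (y = y + 1). Shared: x=1 y=2 z=0. PCs: A@0 B@1 C@0
Step 2: thread A executes A1 (z = 1). Shared: x=1 y=2 z=1. PCs: A@1 B@1 C@0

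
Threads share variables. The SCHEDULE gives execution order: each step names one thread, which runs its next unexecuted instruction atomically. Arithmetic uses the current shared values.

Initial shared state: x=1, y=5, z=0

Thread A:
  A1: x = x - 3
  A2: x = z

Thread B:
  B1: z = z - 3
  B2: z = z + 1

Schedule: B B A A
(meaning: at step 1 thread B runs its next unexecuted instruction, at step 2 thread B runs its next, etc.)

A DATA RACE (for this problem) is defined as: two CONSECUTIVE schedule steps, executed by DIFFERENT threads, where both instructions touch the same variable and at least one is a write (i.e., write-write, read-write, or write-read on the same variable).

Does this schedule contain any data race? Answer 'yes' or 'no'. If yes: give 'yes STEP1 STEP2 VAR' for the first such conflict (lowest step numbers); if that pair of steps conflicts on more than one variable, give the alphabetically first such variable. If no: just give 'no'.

Steps 1,2: same thread (B). No race.
Steps 2,3: B(r=z,w=z) vs A(r=x,w=x). No conflict.
Steps 3,4: same thread (A). No race.

Answer: no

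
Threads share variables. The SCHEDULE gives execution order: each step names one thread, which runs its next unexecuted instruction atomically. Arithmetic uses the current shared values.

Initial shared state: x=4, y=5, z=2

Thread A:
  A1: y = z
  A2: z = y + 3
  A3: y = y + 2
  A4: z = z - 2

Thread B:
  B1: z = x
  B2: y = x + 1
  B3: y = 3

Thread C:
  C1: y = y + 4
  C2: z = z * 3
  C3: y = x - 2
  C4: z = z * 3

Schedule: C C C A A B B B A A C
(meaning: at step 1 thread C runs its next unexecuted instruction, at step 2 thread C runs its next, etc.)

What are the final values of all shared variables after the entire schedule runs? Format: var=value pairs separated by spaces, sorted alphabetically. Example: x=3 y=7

Answer: x=4 y=5 z=6

Derivation:
Step 1: thread C executes C1 (y = y + 4). Shared: x=4 y=9 z=2. PCs: A@0 B@0 C@1
Step 2: thread C executes C2 (z = z * 3). Shared: x=4 y=9 z=6. PCs: A@0 B@0 C@2
Step 3: thread C executes C3 (y = x - 2). Shared: x=4 y=2 z=6. PCs: A@0 B@0 C@3
Step 4: thread A executes A1 (y = z). Shared: x=4 y=6 z=6. PCs: A@1 B@0 C@3
Step 5: thread A executes A2 (z = y + 3). Shared: x=4 y=6 z=9. PCs: A@2 B@0 C@3
Step 6: thread B executes B1 (z = x). Shared: x=4 y=6 z=4. PCs: A@2 B@1 C@3
Step 7: thread B executes B2 (y = x + 1). Shared: x=4 y=5 z=4. PCs: A@2 B@2 C@3
Step 8: thread B executes B3 (y = 3). Shared: x=4 y=3 z=4. PCs: A@2 B@3 C@3
Step 9: thread A executes A3 (y = y + 2). Shared: x=4 y=5 z=4. PCs: A@3 B@3 C@3
Step 10: thread A executes A4 (z = z - 2). Shared: x=4 y=5 z=2. PCs: A@4 B@3 C@3
Step 11: thread C executes C4 (z = z * 3). Shared: x=4 y=5 z=6. PCs: A@4 B@3 C@4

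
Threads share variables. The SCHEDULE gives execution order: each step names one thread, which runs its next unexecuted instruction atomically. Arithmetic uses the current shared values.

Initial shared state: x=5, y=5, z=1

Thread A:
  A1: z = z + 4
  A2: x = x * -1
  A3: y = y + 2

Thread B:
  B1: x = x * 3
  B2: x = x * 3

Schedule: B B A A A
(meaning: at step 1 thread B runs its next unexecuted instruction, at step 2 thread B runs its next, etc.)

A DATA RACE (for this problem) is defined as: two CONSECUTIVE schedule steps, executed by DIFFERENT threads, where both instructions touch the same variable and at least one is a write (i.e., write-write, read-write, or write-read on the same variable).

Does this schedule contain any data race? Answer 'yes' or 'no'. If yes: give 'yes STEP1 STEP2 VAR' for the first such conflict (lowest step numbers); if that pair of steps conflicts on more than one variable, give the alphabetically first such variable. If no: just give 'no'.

Steps 1,2: same thread (B). No race.
Steps 2,3: B(r=x,w=x) vs A(r=z,w=z). No conflict.
Steps 3,4: same thread (A). No race.
Steps 4,5: same thread (A). No race.

Answer: no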